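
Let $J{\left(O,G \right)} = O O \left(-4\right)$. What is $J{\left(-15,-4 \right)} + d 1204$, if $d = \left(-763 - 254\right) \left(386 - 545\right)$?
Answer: $194689512$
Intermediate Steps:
$J{\left(O,G \right)} = - 4 O^{2}$ ($J{\left(O,G \right)} = O^{2} \left(-4\right) = - 4 O^{2}$)
$d = 161703$ ($d = \left(-1017\right) \left(-159\right) = 161703$)
$J{\left(-15,-4 \right)} + d 1204 = - 4 \left(-15\right)^{2} + 161703 \cdot 1204 = \left(-4\right) 225 + 194690412 = -900 + 194690412 = 194689512$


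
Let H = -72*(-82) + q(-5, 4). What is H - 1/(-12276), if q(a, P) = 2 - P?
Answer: 72452953/12276 ≈ 5902.0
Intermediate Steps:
H = 5902 (H = -72*(-82) + (2 - 1*4) = 5904 + (2 - 4) = 5904 - 2 = 5902)
H - 1/(-12276) = 5902 - 1/(-12276) = 5902 - 1*(-1/12276) = 5902 + 1/12276 = 72452953/12276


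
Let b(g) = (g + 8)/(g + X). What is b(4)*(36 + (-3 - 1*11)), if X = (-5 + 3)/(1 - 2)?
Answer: 44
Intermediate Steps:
X = 2 (X = -2/(-1) = -2*(-1) = 2)
b(g) = (8 + g)/(2 + g) (b(g) = (g + 8)/(g + 2) = (8 + g)/(2 + g))
b(4)*(36 + (-3 - 1*11)) = ((8 + 4)/(2 + 4))*(36 + (-3 - 1*11)) = (12/6)*(36 + (-3 - 11)) = ((⅙)*12)*(36 - 14) = 2*22 = 44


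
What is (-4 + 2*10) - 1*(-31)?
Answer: 47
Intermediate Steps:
(-4 + 2*10) - 1*(-31) = (-4 + 20) + 31 = 16 + 31 = 47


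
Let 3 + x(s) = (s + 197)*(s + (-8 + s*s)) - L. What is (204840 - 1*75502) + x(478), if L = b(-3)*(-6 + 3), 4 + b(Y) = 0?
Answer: 154673273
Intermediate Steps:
b(Y) = -4 (b(Y) = -4 + 0 = -4)
L = 12 (L = -4*(-6 + 3) = -4*(-3) = 12)
x(s) = -15 + (197 + s)*(-8 + s + s²) (x(s) = -3 + ((s + 197)*(s + (-8 + s*s)) - 1*12) = -3 + ((197 + s)*(s + (-8 + s²)) - 12) = -3 + ((197 + s)*(-8 + s + s²) - 12) = -3 + (-12 + (197 + s)*(-8 + s + s²)) = -15 + (197 + s)*(-8 + s + s²))
(204840 - 1*75502) + x(478) = (204840 - 1*75502) + (-1591 + 478³ + 189*478 + 198*478²) = (204840 - 75502) + (-1591 + 109215352 + 90342 + 198*228484) = 129338 + (-1591 + 109215352 + 90342 + 45239832) = 129338 + 154543935 = 154673273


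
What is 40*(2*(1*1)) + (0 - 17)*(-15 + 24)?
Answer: -73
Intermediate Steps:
40*(2*(1*1)) + (0 - 17)*(-15 + 24) = 40*(2*1) - 17*9 = 40*2 - 153 = 80 - 153 = -73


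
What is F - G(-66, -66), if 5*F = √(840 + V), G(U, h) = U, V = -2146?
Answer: 66 + I*√1306/5 ≈ 66.0 + 7.2277*I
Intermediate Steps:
F = I*√1306/5 (F = √(840 - 2146)/5 = √(-1306)/5 = (I*√1306)/5 = I*√1306/5 ≈ 7.2277*I)
F - G(-66, -66) = I*√1306/5 - 1*(-66) = I*√1306/5 + 66 = 66 + I*√1306/5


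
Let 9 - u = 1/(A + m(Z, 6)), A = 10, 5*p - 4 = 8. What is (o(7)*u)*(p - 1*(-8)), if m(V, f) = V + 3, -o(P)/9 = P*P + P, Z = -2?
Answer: -2568384/55 ≈ -46698.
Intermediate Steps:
p = 12/5 (p = 4/5 + (1/5)*8 = 4/5 + 8/5 = 12/5 ≈ 2.4000)
o(P) = -9*P - 9*P**2 (o(P) = -9*(P*P + P) = -9*(P**2 + P) = -9*(P + P**2) = -9*P - 9*P**2)
m(V, f) = 3 + V
u = 98/11 (u = 9 - 1/(10 + (3 - 2)) = 9 - 1/(10 + 1) = 9 - 1/11 = 98/11 ≈ 8.9091)
(o(7)*u)*(p - 1*(-8)) = (-9*7*(1 + 7)*(98/11))*(12/5 - 1*(-8)) = (-9*7*8*(98/11))*(12/5 + 8) = -504*98/11*(52/5) = -49392/11*52/5 = -2568384/55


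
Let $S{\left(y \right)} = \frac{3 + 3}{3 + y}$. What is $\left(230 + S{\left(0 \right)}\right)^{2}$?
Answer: $53824$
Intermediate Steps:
$S{\left(y \right)} = \frac{6}{3 + y}$
$\left(230 + S{\left(0 \right)}\right)^{2} = \left(230 + \frac{6}{3 + 0}\right)^{2} = \left(230 + \frac{6}{3}\right)^{2} = \left(230 + 6 \cdot \frac{1}{3}\right)^{2} = \left(230 + 2\right)^{2} = 232^{2} = 53824$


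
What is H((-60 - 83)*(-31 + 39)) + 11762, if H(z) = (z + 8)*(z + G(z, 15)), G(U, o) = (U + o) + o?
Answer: 2576850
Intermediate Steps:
G(U, o) = U + 2*o
H(z) = (8 + z)*(30 + 2*z) (H(z) = (z + 8)*(z + (z + 2*15)) = (8 + z)*(z + (z + 30)) = (8 + z)*(z + (30 + z)) = (8 + z)*(30 + 2*z))
H((-60 - 83)*(-31 + 39)) + 11762 = (240 + 2*((-60 - 83)*(-31 + 39))² + 46*((-60 - 83)*(-31 + 39))) + 11762 = (240 + 2*(-143*8)² + 46*(-143*8)) + 11762 = (240 + 2*(-1144)² + 46*(-1144)) + 11762 = (240 + 2*1308736 - 52624) + 11762 = (240 + 2617472 - 52624) + 11762 = 2565088 + 11762 = 2576850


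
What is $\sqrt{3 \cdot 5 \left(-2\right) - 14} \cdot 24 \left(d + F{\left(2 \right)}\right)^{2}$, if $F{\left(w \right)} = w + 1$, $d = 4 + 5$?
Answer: $6912 i \sqrt{11} \approx 22925.0 i$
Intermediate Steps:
$d = 9$
$F{\left(w \right)} = 1 + w$
$\sqrt{3 \cdot 5 \left(-2\right) - 14} \cdot 24 \left(d + F{\left(2 \right)}\right)^{2} = \sqrt{3 \cdot 5 \left(-2\right) - 14} \cdot 24 \left(9 + \left(1 + 2\right)\right)^{2} = \sqrt{15 \left(-2\right) - 14} \cdot 24 \left(9 + 3\right)^{2} = \sqrt{-30 - 14} \cdot 24 \cdot 12^{2} = \sqrt{-44} \cdot 24 \cdot 144 = 2 i \sqrt{11} \cdot 24 \cdot 144 = 48 i \sqrt{11} \cdot 144 = 6912 i \sqrt{11}$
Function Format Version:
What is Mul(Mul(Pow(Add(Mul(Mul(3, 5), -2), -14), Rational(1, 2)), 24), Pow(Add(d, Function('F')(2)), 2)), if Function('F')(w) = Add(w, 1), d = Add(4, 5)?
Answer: Mul(6912, I, Pow(11, Rational(1, 2))) ≈ Mul(22925., I)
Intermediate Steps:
d = 9
Function('F')(w) = Add(1, w)
Mul(Mul(Pow(Add(Mul(Mul(3, 5), -2), -14), Rational(1, 2)), 24), Pow(Add(d, Function('F')(2)), 2)) = Mul(Mul(Pow(Add(Mul(Mul(3, 5), -2), -14), Rational(1, 2)), 24), Pow(Add(9, Add(1, 2)), 2)) = Mul(Mul(Pow(Add(Mul(15, -2), -14), Rational(1, 2)), 24), Pow(Add(9, 3), 2)) = Mul(Mul(Pow(Add(-30, -14), Rational(1, 2)), 24), Pow(12, 2)) = Mul(Mul(Pow(-44, Rational(1, 2)), 24), 144) = Mul(Mul(Mul(2, I, Pow(11, Rational(1, 2))), 24), 144) = Mul(Mul(48, I, Pow(11, Rational(1, 2))), 144) = Mul(6912, I, Pow(11, Rational(1, 2)))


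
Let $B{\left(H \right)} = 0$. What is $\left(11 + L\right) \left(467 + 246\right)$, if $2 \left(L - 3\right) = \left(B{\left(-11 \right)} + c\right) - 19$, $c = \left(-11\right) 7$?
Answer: $-24242$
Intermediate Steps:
$c = -77$
$L = -45$ ($L = 3 + \frac{\left(0 - 77\right) - 19}{2} = 3 + \frac{-77 - 19}{2} = 3 + \frac{1}{2} \left(-96\right) = 3 - 48 = -45$)
$\left(11 + L\right) \left(467 + 246\right) = \left(11 - 45\right) \left(467 + 246\right) = \left(-34\right) 713 = -24242$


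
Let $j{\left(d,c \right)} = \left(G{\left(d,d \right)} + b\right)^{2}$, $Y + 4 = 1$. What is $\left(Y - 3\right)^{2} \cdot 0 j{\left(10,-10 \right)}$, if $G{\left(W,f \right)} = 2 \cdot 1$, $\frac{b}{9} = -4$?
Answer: $0$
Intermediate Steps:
$b = -36$ ($b = 9 \left(-4\right) = -36$)
$G{\left(W,f \right)} = 2$
$Y = -3$ ($Y = -4 + 1 = -3$)
$j{\left(d,c \right)} = 1156$ ($j{\left(d,c \right)} = \left(2 - 36\right)^{2} = \left(-34\right)^{2} = 1156$)
$\left(Y - 3\right)^{2} \cdot 0 j{\left(10,-10 \right)} = \left(-3 - 3\right)^{2} \cdot 0 \cdot 1156 = \left(-6\right)^{2} \cdot 0 \cdot 1156 = 36 \cdot 0 \cdot 1156 = 0 \cdot 1156 = 0$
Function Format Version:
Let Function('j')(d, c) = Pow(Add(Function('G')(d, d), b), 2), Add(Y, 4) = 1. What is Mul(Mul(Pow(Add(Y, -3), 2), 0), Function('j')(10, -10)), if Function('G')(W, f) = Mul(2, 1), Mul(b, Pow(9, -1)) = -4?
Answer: 0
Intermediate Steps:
b = -36 (b = Mul(9, -4) = -36)
Function('G')(W, f) = 2
Y = -3 (Y = Add(-4, 1) = -3)
Function('j')(d, c) = 1156 (Function('j')(d, c) = Pow(Add(2, -36), 2) = Pow(-34, 2) = 1156)
Mul(Mul(Pow(Add(Y, -3), 2), 0), Function('j')(10, -10)) = Mul(Mul(Pow(Add(-3, -3), 2), 0), 1156) = Mul(Mul(Pow(-6, 2), 0), 1156) = Mul(Mul(36, 0), 1156) = Mul(0, 1156) = 0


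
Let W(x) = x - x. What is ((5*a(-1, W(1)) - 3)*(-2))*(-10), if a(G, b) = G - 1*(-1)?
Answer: -60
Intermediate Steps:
W(x) = 0
a(G, b) = 1 + G (a(G, b) = G + 1 = 1 + G)
((5*a(-1, W(1)) - 3)*(-2))*(-10) = ((5*(1 - 1) - 3)*(-2))*(-10) = ((5*0 - 3)*(-2))*(-10) = ((0 - 3)*(-2))*(-10) = -3*(-2)*(-10) = 6*(-10) = -60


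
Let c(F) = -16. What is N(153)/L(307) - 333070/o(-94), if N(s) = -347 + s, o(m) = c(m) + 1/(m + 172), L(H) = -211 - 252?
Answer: 12028731898/577361 ≈ 20834.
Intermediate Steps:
L(H) = -463
o(m) = -16 + 1/(172 + m) (o(m) = -16 + 1/(m + 172) = -16 + 1/(172 + m))
N(153)/L(307) - 333070/o(-94) = (-347 + 153)/(-463) - 333070*(172 - 94)/(-2751 - 16*(-94)) = -194*(-1/463) - 333070*78/(-2751 + 1504) = 194/463 - 333070/((1/78)*(-1247)) = 194/463 - 333070/(-1247/78) = 194/463 - 333070*(-78/1247) = 194/463 + 25979460/1247 = 12028731898/577361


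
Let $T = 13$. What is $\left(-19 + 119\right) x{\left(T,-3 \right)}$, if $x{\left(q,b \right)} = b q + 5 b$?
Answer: $-5400$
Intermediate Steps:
$x{\left(q,b \right)} = 5 b + b q$
$\left(-19 + 119\right) x{\left(T,-3 \right)} = \left(-19 + 119\right) \left(- 3 \left(5 + 13\right)\right) = 100 \left(\left(-3\right) 18\right) = 100 \left(-54\right) = -5400$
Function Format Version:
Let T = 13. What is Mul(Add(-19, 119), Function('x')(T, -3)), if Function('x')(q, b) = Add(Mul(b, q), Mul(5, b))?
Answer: -5400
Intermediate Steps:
Function('x')(q, b) = Add(Mul(5, b), Mul(b, q))
Mul(Add(-19, 119), Function('x')(T, -3)) = Mul(Add(-19, 119), Mul(-3, Add(5, 13))) = Mul(100, Mul(-3, 18)) = Mul(100, -54) = -5400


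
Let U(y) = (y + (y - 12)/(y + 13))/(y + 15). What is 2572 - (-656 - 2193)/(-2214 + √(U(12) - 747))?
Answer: 16203897986/6303269 - 1221*I*√6719/6303269 ≈ 2570.7 - 0.015878*I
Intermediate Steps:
U(y) = (y + (-12 + y)/(13 + y))/(15 + y)
2572 - (-656 - 2193)/(-2214 + √(U(12) - 747)) = 2572 - (-656 - 2193)/(-2214 + √((-12 + 12² + 14*12)/(195 + 12² + 28*12) - 747)) = 2572 - (-2849)/(-2214 + √((-12 + 144 + 168)/(195 + 144 + 336) - 747)) = 2572 - (-2849)/(-2214 + √(300/675 - 747)) = 2572 - (-2849)/(-2214 + √((1/675)*300 - 747)) = 2572 - (-2849)/(-2214 + √(4/9 - 747)) = 2572 - (-2849)/(-2214 + √(-6719/9)) = 2572 - (-2849)/(-2214 + I*√6719/3) = 2572 + 2849/(-2214 + I*√6719/3)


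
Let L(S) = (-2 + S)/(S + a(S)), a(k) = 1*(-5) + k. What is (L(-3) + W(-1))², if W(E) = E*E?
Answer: 256/121 ≈ 2.1157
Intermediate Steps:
W(E) = E²
a(k) = -5 + k
L(S) = (-2 + S)/(-5 + 2*S) (L(S) = (-2 + S)/(S + (-5 + S)) = (-2 + S)/(-5 + 2*S))
(L(-3) + W(-1))² = ((-2 - 3)/(-5 + 2*(-3)) + (-1)²)² = (-5/(-5 - 6) + 1)² = (-5/(-11) + 1)² = (-1/11*(-5) + 1)² = (5/11 + 1)² = (16/11)² = 256/121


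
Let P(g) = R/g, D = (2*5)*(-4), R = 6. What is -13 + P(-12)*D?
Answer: 7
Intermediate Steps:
D = -40 (D = 10*(-4) = -40)
P(g) = 6/g
-13 + P(-12)*D = -13 + (6/(-12))*(-40) = -13 + (6*(-1/12))*(-40) = -13 - ½*(-40) = -13 + 20 = 7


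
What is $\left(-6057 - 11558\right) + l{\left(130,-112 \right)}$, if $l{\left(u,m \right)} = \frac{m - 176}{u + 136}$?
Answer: $- \frac{2342939}{133} \approx -17616.0$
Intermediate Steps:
$l{\left(u,m \right)} = \frac{-176 + m}{136 + u}$
$\left(-6057 - 11558\right) + l{\left(130,-112 \right)} = \left(-6057 - 11558\right) + \frac{-176 - 112}{136 + 130} = -17615 + \frac{1}{266} \left(-288\right) = -17615 - \frac{144}{133} = - \frac{2342939}{133}$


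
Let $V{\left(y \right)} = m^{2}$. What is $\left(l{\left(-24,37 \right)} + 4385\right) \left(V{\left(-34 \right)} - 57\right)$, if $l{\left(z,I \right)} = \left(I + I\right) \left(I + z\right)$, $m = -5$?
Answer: $-171104$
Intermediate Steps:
$V{\left(y \right)} = 25$ ($V{\left(y \right)} = \left(-5\right)^{2} = 25$)
$l{\left(z,I \right)} = 2 I \left(I + z\right)$
$\left(l{\left(-24,37 \right)} + 4385\right) \left(V{\left(-34 \right)} - 57\right) = \left(2 \cdot 37 \left(37 - 24\right) + 4385\right) \left(25 - 57\right) = \left(2 \cdot 37 \cdot 13 + 4385\right) \left(-32\right) = \left(962 + 4385\right) \left(-32\right) = 5347 \left(-32\right) = -171104$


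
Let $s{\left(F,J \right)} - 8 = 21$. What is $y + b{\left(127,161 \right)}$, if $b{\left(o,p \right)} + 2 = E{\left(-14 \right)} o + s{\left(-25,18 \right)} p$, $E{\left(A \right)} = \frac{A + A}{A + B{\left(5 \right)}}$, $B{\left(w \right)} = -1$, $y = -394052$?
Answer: $- \frac{5837219}{15} \approx -3.8915 \cdot 10^{5}$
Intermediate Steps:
$s{\left(F,J \right)} = 29$ ($s{\left(F,J \right)} = 8 + 21 = 29$)
$E{\left(A \right)} = \frac{2 A}{-1 + A}$ ($E{\left(A \right)} = \frac{A + A}{A - 1} = \frac{2 A}{-1 + A}$)
$b{\left(o,p \right)} = -2 + 29 p + \frac{28 o}{15}$ ($b{\left(o,p \right)} = -2 + \left(2 \left(-14\right) \frac{1}{-1 - 14} o + 29 p\right) = -2 + \left(2 \left(-14\right) \frac{1}{-15} o + 29 p\right) = -2 + \left(2 \left(-14\right) \left(- \frac{1}{15}\right) o + 29 p\right) = -2 + \left(\frac{28 o}{15} + 29 p\right) = -2 + \left(29 p + \frac{28 o}{15}\right) = -2 + 29 p + \frac{28 o}{15}$)
$y + b{\left(127,161 \right)} = -394052 + \left(-2 + 29 \cdot 161 + \frac{28}{15} \cdot 127\right) = -394052 + \left(-2 + 4669 + \frac{3556}{15}\right) = -394052 + \frac{73561}{15} = - \frac{5837219}{15}$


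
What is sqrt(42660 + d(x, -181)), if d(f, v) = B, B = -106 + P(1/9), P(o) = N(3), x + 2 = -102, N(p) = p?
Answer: sqrt(42557) ≈ 206.29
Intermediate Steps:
x = -104 (x = -2 - 102 = -104)
P(o) = 3
B = -103 (B = -106 + 3 = -103)
d(f, v) = -103
sqrt(42660 + d(x, -181)) = sqrt(42660 - 103) = sqrt(42557)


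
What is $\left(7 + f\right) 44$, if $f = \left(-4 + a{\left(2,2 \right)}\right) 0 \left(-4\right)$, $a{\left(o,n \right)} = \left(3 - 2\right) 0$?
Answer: $308$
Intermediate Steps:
$a{\left(o,n \right)} = 0$ ($a{\left(o,n \right)} = 1 \cdot 0 = 0$)
$f = 0$ ($f = \left(-4 + 0\right) 0 \left(-4\right) = \left(-4\right) 0 = 0$)
$\left(7 + f\right) 44 = \left(7 + 0\right) 44 = 7 \cdot 44 = 308$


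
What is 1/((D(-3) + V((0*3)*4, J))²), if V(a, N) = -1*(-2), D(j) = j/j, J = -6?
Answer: ⅑ ≈ 0.11111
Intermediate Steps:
D(j) = 1
V(a, N) = 2
1/((D(-3) + V((0*3)*4, J))²) = 1/((1 + 2)²) = 1/(3²) = 1/9 = ⅑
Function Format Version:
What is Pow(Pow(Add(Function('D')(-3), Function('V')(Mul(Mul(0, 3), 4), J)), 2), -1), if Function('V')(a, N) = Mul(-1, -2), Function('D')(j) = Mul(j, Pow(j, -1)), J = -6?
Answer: Rational(1, 9) ≈ 0.11111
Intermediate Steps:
Function('D')(j) = 1
Function('V')(a, N) = 2
Pow(Pow(Add(Function('D')(-3), Function('V')(Mul(Mul(0, 3), 4), J)), 2), -1) = Pow(Pow(Add(1, 2), 2), -1) = Pow(Pow(3, 2), -1) = Pow(9, -1) = Rational(1, 9)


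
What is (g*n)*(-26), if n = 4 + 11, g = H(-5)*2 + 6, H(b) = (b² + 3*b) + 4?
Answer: -13260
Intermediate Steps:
H(b) = 4 + b² + 3*b
g = 34 (g = (4 + (-5)² + 3*(-5))*2 + 6 = (4 + 25 - 15)*2 + 6 = 14*2 + 6 = 28 + 6 = 34)
n = 15
(g*n)*(-26) = (34*15)*(-26) = 510*(-26) = -13260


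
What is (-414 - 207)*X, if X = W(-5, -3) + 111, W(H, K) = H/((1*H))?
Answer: -69552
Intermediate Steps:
W(H, K) = 1 (W(H, K) = H/H = 1)
X = 112 (X = 1 + 111 = 112)
(-414 - 207)*X = (-414 - 207)*112 = -621*112 = -69552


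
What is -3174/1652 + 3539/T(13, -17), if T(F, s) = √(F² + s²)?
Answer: -1587/826 + 3539*√458/458 ≈ 163.45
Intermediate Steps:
-3174/1652 + 3539/T(13, -17) = -3174/1652 + 3539/(√(13² + (-17)²)) = -3174*1/1652 + 3539/(√(169 + 289)) = -1587/826 + 3539/(√458) = -1587/826 + 3539*(√458/458) = -1587/826 + 3539*√458/458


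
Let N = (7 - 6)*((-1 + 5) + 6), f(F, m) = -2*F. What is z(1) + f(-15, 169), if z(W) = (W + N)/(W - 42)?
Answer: 1219/41 ≈ 29.732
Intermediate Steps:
f(F, m) = -2*F
N = 10 (N = 1*(4 + 6) = 1*10 = 10)
z(W) = (10 + W)/(-42 + W) (z(W) = (W + 10)/(W - 42) = (10 + W)/(-42 + W))
z(1) + f(-15, 169) = (10 + 1)/(-42 + 1) - 2*(-15) = 11/(-41) + 30 = -1/41*11 + 30 = -11/41 + 30 = 1219/41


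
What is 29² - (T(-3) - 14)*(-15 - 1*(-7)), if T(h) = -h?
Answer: 753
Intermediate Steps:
29² - (T(-3) - 14)*(-15 - 1*(-7)) = 29² - (-1*(-3) - 14)*(-15 - 1*(-7)) = 841 - (3 - 14)*(-15 + 7) = 841 - (-11)*(-8) = 841 - 1*88 = 841 - 88 = 753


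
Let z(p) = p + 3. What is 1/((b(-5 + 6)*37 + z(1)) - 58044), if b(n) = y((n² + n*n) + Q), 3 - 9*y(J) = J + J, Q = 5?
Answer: -9/522767 ≈ -1.7216e-5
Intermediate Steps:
y(J) = ⅓ - 2*J/9 (y(J) = ⅓ - (J + J)/9 = ⅓ - 2*J/9)
b(n) = -7/9 - 4*n²/9 (b(n) = ⅓ - 2*((n² + n*n) + 5)/9 = ⅓ - 2*((n² + n²) + 5)/9 = ⅓ - 2*(2*n² + 5)/9 = ⅓ - 2*(5 + 2*n²)/9 = ⅓ + (-10/9 - 4*n²/9) = -7/9 - 4*n²/9)
z(p) = 3 + p
1/((b(-5 + 6)*37 + z(1)) - 58044) = 1/(((-7/9 - 4*(-5 + 6)²/9)*37 + (3 + 1)) - 58044) = 1/(((-7/9 - 4/9*1²)*37 + 4) - 58044) = 1/(((-7/9 - 4/9*1)*37 + 4) - 58044) = 1/(((-7/9 - 4/9)*37 + 4) - 58044) = 1/((-11/9*37 + 4) - 58044) = 1/((-407/9 + 4) - 58044) = 1/(-371/9 - 58044) = 1/(-522767/9) = -9/522767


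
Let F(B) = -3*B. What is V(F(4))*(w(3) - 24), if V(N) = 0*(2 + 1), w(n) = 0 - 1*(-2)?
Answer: 0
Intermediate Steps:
w(n) = 2 (w(n) = 0 + 2 = 2)
V(N) = 0 (V(N) = 0*3 = 0)
V(F(4))*(w(3) - 24) = 0*(2 - 24) = 0*(-22) = 0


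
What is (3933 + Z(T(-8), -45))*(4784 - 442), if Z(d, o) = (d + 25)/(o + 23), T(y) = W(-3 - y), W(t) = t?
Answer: 187782816/11 ≈ 1.7071e+7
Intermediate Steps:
T(y) = -3 - y
Z(d, o) = (25 + d)/(23 + o)
(3933 + Z(T(-8), -45))*(4784 - 442) = (3933 + (25 + (-3 - 1*(-8)))/(23 - 45))*(4784 - 442) = (3933 + (25 + (-3 + 8))/(-22))*4342 = (3933 - (25 + 5)/22)*4342 = (3933 - 1/22*30)*4342 = (3933 - 15/11)*4342 = (43248/11)*4342 = 187782816/11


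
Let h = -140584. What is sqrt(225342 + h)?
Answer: sqrt(84758) ≈ 291.13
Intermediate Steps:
sqrt(225342 + h) = sqrt(225342 - 140584) = sqrt(84758)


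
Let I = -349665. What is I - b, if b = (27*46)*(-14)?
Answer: -332277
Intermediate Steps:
b = -17388 (b = 1242*(-14) = -17388)
I - b = -349665 - 1*(-17388) = -349665 + 17388 = -332277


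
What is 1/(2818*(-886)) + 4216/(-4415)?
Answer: -10526293983/11023142420 ≈ -0.95493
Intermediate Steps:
1/(2818*(-886)) + 4216/(-4415) = (1/2818)*(-1/886) + 4216*(-1/4415) = -1/2496748 - 4216/4415 = -10526293983/11023142420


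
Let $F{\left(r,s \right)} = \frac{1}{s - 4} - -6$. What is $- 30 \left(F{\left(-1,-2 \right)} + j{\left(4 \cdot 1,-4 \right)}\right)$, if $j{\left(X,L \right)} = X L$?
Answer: $305$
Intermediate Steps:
$j{\left(X,L \right)} = L X$
$F{\left(r,s \right)} = 6 + \frac{1}{-4 + s}$ ($F{\left(r,s \right)} = \frac{1}{-4 + s} + 6 = 6 + \frac{1}{-4 + s}$)
$- 30 \left(F{\left(-1,-2 \right)} + j{\left(4 \cdot 1,-4 \right)}\right) = - 30 \left(\frac{-23 + 6 \left(-2\right)}{-4 - 2} - 4 \cdot 4 \cdot 1\right) = - 30 \left(\frac{-23 - 12}{-6} - 16\right) = - 30 \left(\left(- \frac{1}{6}\right) \left(-35\right) - 16\right) = - 30 \left(\frac{35}{6} - 16\right) = \left(-30\right) \left(- \frac{61}{6}\right) = 305$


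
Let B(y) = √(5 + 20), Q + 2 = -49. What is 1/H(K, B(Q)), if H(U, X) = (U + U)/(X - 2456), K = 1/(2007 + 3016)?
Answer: -12311373/2 ≈ -6.1557e+6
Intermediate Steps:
Q = -51 (Q = -2 - 49 = -51)
K = 1/5023 ≈ 0.00019908
B(y) = 5 (B(y) = √25 = 5)
H(U, X) = 2*U/(-2456 + X) (H(U, X) = (2*U)/(-2456 + X) = 2*U/(-2456 + X))
1/H(K, B(Q)) = 1/(2*(1/5023)/(-2456 + 5)) = 1/(2*(1/5023)/(-2451)) = 1/(2*(1/5023)*(-1/2451)) = 1/(-2/12311373) = -12311373/2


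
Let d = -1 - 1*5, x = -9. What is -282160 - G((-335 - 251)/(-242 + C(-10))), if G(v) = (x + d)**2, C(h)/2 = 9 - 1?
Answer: -282385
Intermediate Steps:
C(h) = 16 (C(h) = 2*(9 - 1) = 2*8 = 16)
d = -6 (d = -1 - 5 = -6)
G(v) = 225 (G(v) = (-9 - 6)**2 = (-15)**2 = 225)
-282160 - G((-335 - 251)/(-242 + C(-10))) = -282160 - 1*225 = -282160 - 225 = -282385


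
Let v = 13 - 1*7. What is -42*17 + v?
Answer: -708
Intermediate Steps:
v = 6 (v = 13 - 7 = 6)
-42*17 + v = -42*17 + 6 = -714 + 6 = -708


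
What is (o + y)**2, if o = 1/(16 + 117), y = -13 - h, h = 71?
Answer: 124791241/17689 ≈ 7054.7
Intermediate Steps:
y = -84 (y = -13 - 1*71 = -13 - 71 = -84)
o = 1/133 ≈ 0.0075188
(o + y)**2 = (1/133 - 84)**2 = (-11171/133)**2 = 124791241/17689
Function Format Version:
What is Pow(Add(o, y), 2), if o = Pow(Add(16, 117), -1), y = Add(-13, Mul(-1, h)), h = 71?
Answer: Rational(124791241, 17689) ≈ 7054.7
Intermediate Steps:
y = -84 (y = Add(-13, Mul(-1, 71)) = Add(-13, -71) = -84)
o = Rational(1, 133) (o = Pow(133, -1) = Rational(1, 133) ≈ 0.0075188)
Pow(Add(o, y), 2) = Pow(Add(Rational(1, 133), -84), 2) = Pow(Rational(-11171, 133), 2) = Rational(124791241, 17689)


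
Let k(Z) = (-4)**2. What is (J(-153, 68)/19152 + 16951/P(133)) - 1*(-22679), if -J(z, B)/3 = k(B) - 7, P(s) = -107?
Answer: 5127845535/227696 ≈ 22521.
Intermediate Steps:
k(Z) = 16
J(z, B) = -27 (J(z, B) = -3*(16 - 7) = -3*9 = -27)
(J(-153, 68)/19152 + 16951/P(133)) - 1*(-22679) = (-27/19152 + 16951/(-107)) - 1*(-22679) = (-27*1/19152 + 16951*(-1/107)) + 22679 = (-3/2128 - 16951/107) + 22679 = -36072049/227696 + 22679 = 5127845535/227696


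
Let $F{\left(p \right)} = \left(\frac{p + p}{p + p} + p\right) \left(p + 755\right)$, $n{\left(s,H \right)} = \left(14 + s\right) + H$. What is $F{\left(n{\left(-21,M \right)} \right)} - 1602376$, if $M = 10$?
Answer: $-1599344$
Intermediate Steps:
$n{\left(s,H \right)} = 14 + H + s$
$F{\left(p \right)} = \left(1 + p\right) \left(755 + p\right)$ ($F{\left(p \right)} = \left(\frac{2 p}{2 p} + p\right) \left(755 + p\right) = \left(2 p \frac{1}{2 p} + p\right) \left(755 + p\right) = \left(1 + p\right) \left(755 + p\right)$)
$F{\left(n{\left(-21,M \right)} \right)} - 1602376 = \left(755 + \left(14 + 10 - 21\right)^{2} + 756 \left(14 + 10 - 21\right)\right) - 1602376 = \left(755 + 3^{2} + 756 \cdot 3\right) - 1602376 = \left(755 + 9 + 2268\right) - 1602376 = 3032 - 1602376 = -1599344$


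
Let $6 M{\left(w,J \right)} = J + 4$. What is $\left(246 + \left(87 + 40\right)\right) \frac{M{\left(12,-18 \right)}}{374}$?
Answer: $- \frac{2611}{1122} \approx -2.3271$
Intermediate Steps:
$M{\left(w,J \right)} = \frac{2}{3} + \frac{J}{6}$ ($M{\left(w,J \right)} = \frac{J + 4}{6} = \frac{4 + J}{6} = \frac{2}{3} + \frac{J}{6}$)
$\left(246 + \left(87 + 40\right)\right) \frac{M{\left(12,-18 \right)}}{374} = \left(246 + \left(87 + 40\right)\right) \frac{\frac{2}{3} + \frac{1}{6} \left(-18\right)}{374} = \left(246 + 127\right) \left(\frac{2}{3} - 3\right) \frac{1}{374} = 373 \left(\left(- \frac{7}{3}\right) \frac{1}{374}\right) = 373 \left(- \frac{7}{1122}\right) = - \frac{2611}{1122}$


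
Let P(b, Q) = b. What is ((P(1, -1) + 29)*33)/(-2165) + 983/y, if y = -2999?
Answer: -1019441/1298567 ≈ -0.78505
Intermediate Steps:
((P(1, -1) + 29)*33)/(-2165) + 983/y = ((1 + 29)*33)/(-2165) + 983/(-2999) = (30*33)*(-1/2165) + 983*(-1/2999) = 990*(-1/2165) - 983/2999 = -198/433 - 983/2999 = -1019441/1298567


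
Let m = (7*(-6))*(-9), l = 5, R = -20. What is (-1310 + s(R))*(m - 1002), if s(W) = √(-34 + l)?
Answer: 817440 - 624*I*√29 ≈ 8.1744e+5 - 3360.3*I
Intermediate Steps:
m = 378 (m = -42*(-9) = 378)
s(W) = I*√29 (s(W) = √(-34 + 5) = √(-29) = I*√29)
(-1310 + s(R))*(m - 1002) = (-1310 + I*√29)*(378 - 1002) = (-1310 + I*√29)*(-624) = 817440 - 624*I*√29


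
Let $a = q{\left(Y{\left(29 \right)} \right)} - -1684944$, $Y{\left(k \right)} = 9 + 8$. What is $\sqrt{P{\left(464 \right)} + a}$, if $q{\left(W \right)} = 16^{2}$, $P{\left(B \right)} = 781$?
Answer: $\sqrt{1685981} \approx 1298.5$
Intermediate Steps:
$Y{\left(k \right)} = 17$
$q{\left(W \right)} = 256$
$a = 1685200$ ($a = 256 - -1684944 = 256 + 1684944 = 1685200$)
$\sqrt{P{\left(464 \right)} + a} = \sqrt{781 + 1685200} = \sqrt{1685981}$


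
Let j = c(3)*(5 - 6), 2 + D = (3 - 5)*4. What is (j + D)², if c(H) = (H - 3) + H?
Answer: 169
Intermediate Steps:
c(H) = -3 + 2*H (c(H) = (-3 + H) + H = -3 + 2*H)
D = -10 (D = -2 + (3 - 5)*4 = -2 - 2*4 = -2 - 8 = -10)
j = -3 (j = (-3 + 2*3)*(5 - 6) = (-3 + 6)*(-1) = 3*(-1) = -3)
(j + D)² = (-3 - 10)² = (-13)² = 169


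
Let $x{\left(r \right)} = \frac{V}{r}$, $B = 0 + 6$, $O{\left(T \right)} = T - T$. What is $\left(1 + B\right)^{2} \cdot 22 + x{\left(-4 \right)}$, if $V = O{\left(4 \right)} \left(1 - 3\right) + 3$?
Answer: $\frac{4309}{4} \approx 1077.3$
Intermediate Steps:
$O{\left(T \right)} = 0$
$B = 6$
$V = 3$ ($V = 0 \left(1 - 3\right) + 3 = 0 \left(-2\right) + 3 = 0 + 3 = 3$)
$x{\left(r \right)} = \frac{3}{r}$
$\left(1 + B\right)^{2} \cdot 22 + x{\left(-4 \right)} = \left(1 + 6\right)^{2} \cdot 22 + \frac{3}{-4} = 7^{2} \cdot 22 + 3 \left(- \frac{1}{4}\right) = 49 \cdot 22 - \frac{3}{4} = 1078 - \frac{3}{4} = \frac{4309}{4}$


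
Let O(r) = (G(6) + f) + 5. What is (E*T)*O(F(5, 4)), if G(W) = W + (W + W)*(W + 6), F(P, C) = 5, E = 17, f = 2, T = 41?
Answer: 109429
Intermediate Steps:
G(W) = W + 2*W*(6 + W) (G(W) = W + (2*W)*(6 + W) = W + 2*W*(6 + W))
O(r) = 157 (O(r) = (6*(13 + 2*6) + 2) + 5 = (6*(13 + 12) + 2) + 5 = (6*25 + 2) + 5 = (150 + 2) + 5 = 152 + 5 = 157)
(E*T)*O(F(5, 4)) = (17*41)*157 = 697*157 = 109429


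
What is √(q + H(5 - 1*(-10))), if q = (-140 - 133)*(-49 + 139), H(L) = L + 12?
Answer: 9*I*√303 ≈ 156.66*I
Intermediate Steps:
H(L) = 12 + L
q = -24570 (q = -273*90 = -24570)
√(q + H(5 - 1*(-10))) = √(-24570 + (12 + (5 - 1*(-10)))) = √(-24570 + (12 + (5 + 10))) = √(-24570 + (12 + 15)) = √(-24570 + 27) = √(-24543) = 9*I*√303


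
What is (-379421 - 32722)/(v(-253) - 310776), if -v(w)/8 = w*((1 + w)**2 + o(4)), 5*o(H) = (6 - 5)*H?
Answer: -2060715/641114696 ≈ -0.0032143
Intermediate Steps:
o(H) = H/5 (o(H) = ((6 - 5)*H)/5 = (1*H)/5 = H/5)
v(w) = -8*w*(4/5 + (1 + w)**2) (v(w) = -8*w*((1 + w)**2 + (1/5)*4) = -8*w*((1 + w)**2 + 4/5) = -8*w*(4/5 + (1 + w)**2))
(-379421 - 32722)/(v(-253) - 310776) = (-379421 - 32722)/(-8/5*(-253)*(4 + 5*(1 - 253)**2) - 310776) = -412143/(-8/5*(-253)*(4 + 5*(-252)**2) - 310776) = -412143/(-8/5*(-253)*(4 + 5*63504) - 310776) = -412143/(-8/5*(-253)*(4 + 317520) - 310776) = -412143/(-8/5*(-253)*317524 - 310776) = -412143/(642668576/5 - 310776) = -412143/641114696/5 = -412143*5/641114696 = -2060715/641114696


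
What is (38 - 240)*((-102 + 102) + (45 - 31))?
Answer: -2828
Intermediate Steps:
(38 - 240)*((-102 + 102) + (45 - 31)) = -202*(0 + 14) = -202*14 = -2828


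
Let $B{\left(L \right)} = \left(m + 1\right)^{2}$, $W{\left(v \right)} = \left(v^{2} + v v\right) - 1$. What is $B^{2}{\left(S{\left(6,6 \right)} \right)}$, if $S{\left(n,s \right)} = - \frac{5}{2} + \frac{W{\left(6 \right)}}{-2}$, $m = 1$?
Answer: $16$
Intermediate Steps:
$W{\left(v \right)} = -1 + 2 v^{2}$ ($W{\left(v \right)} = \left(v^{2} + v^{2}\right) - 1 = 2 v^{2} - 1 = -1 + 2 v^{2}$)
$S{\left(n,s \right)} = -38$ ($S{\left(n,s \right)} = - \frac{5}{2} + \frac{-1 + 2 \cdot 6^{2}}{-2} = \left(-5\right) \frac{1}{2} + \left(-1 + 2 \cdot 36\right) \left(- \frac{1}{2}\right) = - \frac{5}{2} + \left(-1 + 72\right) \left(- \frac{1}{2}\right) = - \frac{5}{2} + 71 \left(- \frac{1}{2}\right) = - \frac{5}{2} - \frac{71}{2} = -38$)
$B{\left(L \right)} = 4$ ($B{\left(L \right)} = \left(1 + 1\right)^{2} = 2^{2} = 4$)
$B^{2}{\left(S{\left(6,6 \right)} \right)} = 4^{2} = 16$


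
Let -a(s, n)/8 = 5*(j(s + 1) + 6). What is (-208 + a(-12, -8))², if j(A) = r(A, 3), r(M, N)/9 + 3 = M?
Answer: 21086464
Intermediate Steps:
r(M, N) = -27 + 9*M
j(A) = -27 + 9*A
a(s, n) = 480 - 360*s (a(s, n) = -40*((-27 + 9*(s + 1)) + 6) = -40*((-27 + 9*(1 + s)) + 6) = -40*((-27 + (9 + 9*s)) + 6) = -40*((-18 + 9*s) + 6) = -40*(-12 + 9*s) = -8*(-60 + 45*s) = 480 - 360*s)
(-208 + a(-12, -8))² = (-208 + (480 - 360*(-12)))² = (-208 + (480 + 4320))² = (-208 + 4800)² = 4592² = 21086464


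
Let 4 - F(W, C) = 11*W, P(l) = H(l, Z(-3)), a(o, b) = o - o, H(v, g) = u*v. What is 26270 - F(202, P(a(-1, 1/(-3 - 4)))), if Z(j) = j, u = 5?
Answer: 28488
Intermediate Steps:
H(v, g) = 5*v
a(o, b) = 0
P(l) = 5*l
F(W, C) = 4 - 11*W
26270 - F(202, P(a(-1, 1/(-3 - 4)))) = 26270 - (4 - 11*202) = 26270 - (4 - 2222) = 26270 - 1*(-2218) = 26270 + 2218 = 28488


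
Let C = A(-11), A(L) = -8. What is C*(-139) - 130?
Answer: 982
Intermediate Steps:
C = -8
C*(-139) - 130 = -8*(-139) - 130 = 1112 - 130 = 982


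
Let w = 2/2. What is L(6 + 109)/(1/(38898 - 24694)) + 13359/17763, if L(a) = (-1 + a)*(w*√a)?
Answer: 4453/5921 + 1619256*√115 ≈ 1.7365e+7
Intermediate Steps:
w = 1 (w = 2*(½) = 1)
L(a) = √a*(-1 + a) (L(a) = (-1 + a)*(1*√a) = (-1 + a)*√a = √a*(-1 + a))
L(6 + 109)/(1/(38898 - 24694)) + 13359/17763 = (√(6 + 109)*(-1 + (6 + 109)))/(1/(38898 - 24694)) + 13359/17763 = (√115*(-1 + 115))/(1/14204) + 13359*(1/17763) = (√115*114)/(1/14204) + 4453/5921 = (114*√115)*14204 + 4453/5921 = 1619256*√115 + 4453/5921 = 4453/5921 + 1619256*√115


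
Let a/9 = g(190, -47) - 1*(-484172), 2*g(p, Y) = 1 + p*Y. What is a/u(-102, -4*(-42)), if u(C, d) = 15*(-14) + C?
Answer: -2878245/208 ≈ -13838.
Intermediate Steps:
g(p, Y) = ½ + Y*p/2 (g(p, Y) = (1 + p*Y)/2 = (1 + Y*p)/2 = ½ + Y*p/2)
u(C, d) = -210 + C
a = 8634735/2 (a = 9*((½ + (½)*(-47)*190) - 1*(-484172)) = 9*((½ - 4465) + 484172) = 9*(-8929/2 + 484172) = 9*(959415/2) = 8634735/2 ≈ 4.3174e+6)
a/u(-102, -4*(-42)) = 8634735/(2*(-210 - 102)) = (8634735/2)/(-312) = (8634735/2)*(-1/312) = -2878245/208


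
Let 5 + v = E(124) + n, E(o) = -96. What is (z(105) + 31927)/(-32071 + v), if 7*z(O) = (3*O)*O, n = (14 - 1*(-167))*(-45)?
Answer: -36652/40317 ≈ -0.90910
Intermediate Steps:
n = -8145 (n = (14 + 167)*(-45) = 181*(-45) = -8145)
z(O) = 3*O²/7 (z(O) = ((3*O)*O)/7 = (3*O²)/7 = 3*O²/7)
v = -8246 (v = -5 + (-96 - 8145) = -5 - 8241 = -8246)
(z(105) + 31927)/(-32071 + v) = ((3/7)*105² + 31927)/(-32071 - 8246) = ((3/7)*11025 + 31927)/(-40317) = (4725 + 31927)*(-1/40317) = 36652*(-1/40317) = -36652/40317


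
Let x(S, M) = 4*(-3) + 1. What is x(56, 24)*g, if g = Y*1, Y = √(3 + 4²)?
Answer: -11*√19 ≈ -47.948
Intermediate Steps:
x(S, M) = -11 (x(S, M) = -12 + 1 = -11)
Y = √19 (Y = √(3 + 16) = √19 ≈ 4.3589)
g = √19 (g = √19*1 = √19 ≈ 4.3589)
x(56, 24)*g = -11*√19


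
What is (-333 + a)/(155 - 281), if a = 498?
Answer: -55/42 ≈ -1.3095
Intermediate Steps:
(-333 + a)/(155 - 281) = (-333 + 498)/(155 - 281) = 165/(-126) = 165*(-1/126) = -55/42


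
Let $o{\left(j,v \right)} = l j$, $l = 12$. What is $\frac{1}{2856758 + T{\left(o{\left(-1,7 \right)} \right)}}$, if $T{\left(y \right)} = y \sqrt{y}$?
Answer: $\frac{1428379}{4080533136146} + \frac{6 i \sqrt{3}}{2040266568073} \approx 3.5005 \cdot 10^{-7} + 5.0936 \cdot 10^{-12} i$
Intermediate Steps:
$o{\left(j,v \right)} = 12 j$
$T{\left(y \right)} = y^{\frac{3}{2}}$
$\frac{1}{2856758 + T{\left(o{\left(-1,7 \right)} \right)}} = \frac{1}{2856758 + \left(12 \left(-1\right)\right)^{\frac{3}{2}}} = \frac{1}{2856758 + \left(-12\right)^{\frac{3}{2}}} = \frac{1}{2856758 - 24 i \sqrt{3}}$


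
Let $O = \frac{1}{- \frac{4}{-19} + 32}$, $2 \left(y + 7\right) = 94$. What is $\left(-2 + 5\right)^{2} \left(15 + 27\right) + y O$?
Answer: $\frac{58024}{153} \approx 379.24$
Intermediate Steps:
$y = 40$ ($y = -7 + \frac{1}{2} \cdot 94 = -7 + 47 = 40$)
$O = \frac{19}{612}$ ($O = \frac{1}{\left(-4\right) \left(- \frac{1}{19}\right) + 32} = \frac{1}{\frac{4}{19} + 32} = \frac{1}{\frac{612}{19}} = \frac{19}{612} \approx 0.031046$)
$\left(-2 + 5\right)^{2} \left(15 + 27\right) + y O = \left(-2 + 5\right)^{2} \left(15 + 27\right) + 40 \cdot \frac{19}{612} = 3^{2} \cdot 42 + \frac{190}{153} = 9 \cdot 42 + \frac{190}{153} = 378 + \frac{190}{153} = \frac{58024}{153}$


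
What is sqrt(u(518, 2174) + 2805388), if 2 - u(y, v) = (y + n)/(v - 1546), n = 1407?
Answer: 7*sqrt(5644896535)/314 ≈ 1674.9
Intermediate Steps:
u(y, v) = 2 - (1407 + y)/(-1546 + v) (u(y, v) = 2 - (y + 1407)/(v - 1546) = 2 - (1407 + y)/(-1546 + v))
sqrt(u(518, 2174) + 2805388) = sqrt((-4499 - 1*518 + 2*2174)/(-1546 + 2174) + 2805388) = sqrt((-4499 - 518 + 4348)/628 + 2805388) = sqrt((1/628)*(-669) + 2805388) = sqrt(-669/628 + 2805388) = sqrt(1761782995/628) = 7*sqrt(5644896535)/314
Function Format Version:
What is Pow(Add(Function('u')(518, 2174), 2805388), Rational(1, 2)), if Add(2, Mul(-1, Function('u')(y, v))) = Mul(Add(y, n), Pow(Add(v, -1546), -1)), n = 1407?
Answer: Mul(Rational(7, 314), Pow(5644896535, Rational(1, 2))) ≈ 1674.9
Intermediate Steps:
Function('u')(y, v) = Add(2, Mul(-1, Pow(Add(-1546, v), -1), Add(1407, y))) (Function('u')(y, v) = Add(2, Mul(-1, Mul(Add(y, 1407), Pow(Add(v, -1546), -1)))) = Add(2, Mul(-1, Mul(Add(1407, y), Pow(Add(-1546, v), -1)))) = Add(2, Mul(-1, Mul(Pow(Add(-1546, v), -1), Add(1407, y)))) = Add(2, Mul(-1, Pow(Add(-1546, v), -1), Add(1407, y))))
Pow(Add(Function('u')(518, 2174), 2805388), Rational(1, 2)) = Pow(Add(Mul(Pow(Add(-1546, 2174), -1), Add(-4499, Mul(-1, 518), Mul(2, 2174))), 2805388), Rational(1, 2)) = Pow(Add(Mul(Pow(628, -1), Add(-4499, -518, 4348)), 2805388), Rational(1, 2)) = Pow(Add(Mul(Rational(1, 628), -669), 2805388), Rational(1, 2)) = Pow(Add(Rational(-669, 628), 2805388), Rational(1, 2)) = Pow(Rational(1761782995, 628), Rational(1, 2)) = Mul(Rational(7, 314), Pow(5644896535, Rational(1, 2)))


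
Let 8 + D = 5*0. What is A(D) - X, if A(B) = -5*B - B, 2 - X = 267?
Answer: 313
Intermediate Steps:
X = -265 (X = 2 - 1*267 = 2 - 267 = -265)
D = -8 (D = -8 + 5*0 = -8 + 0 = -8)
A(B) = -6*B
A(D) - X = -6*(-8) - 1*(-265) = 48 + 265 = 313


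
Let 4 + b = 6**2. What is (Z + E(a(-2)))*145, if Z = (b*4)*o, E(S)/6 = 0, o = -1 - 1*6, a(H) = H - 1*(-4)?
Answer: -129920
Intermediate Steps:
a(H) = 4 + H (a(H) = H + 4 = 4 + H)
o = -7 (o = -1 - 6 = -7)
E(S) = 0 (E(S) = 6*0 = 0)
b = 32 (b = -4 + 6**2 = -4 + 36 = 32)
Z = -896 (Z = (32*4)*(-7) = 128*(-7) = -896)
(Z + E(a(-2)))*145 = (-896 + 0)*145 = -896*145 = -129920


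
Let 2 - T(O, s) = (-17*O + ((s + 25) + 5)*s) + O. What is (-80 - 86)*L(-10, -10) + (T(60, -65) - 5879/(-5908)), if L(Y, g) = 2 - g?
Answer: -19520061/5908 ≈ -3304.0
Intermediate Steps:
T(O, s) = 2 + 16*O - s*(30 + s) (T(O, s) = 2 - ((-17*O + ((s + 25) + 5)*s) + O) = 2 - ((-17*O + ((25 + s) + 5)*s) + O) = 2 - ((-17*O + (30 + s)*s) + O) = 2 - ((-17*O + s*(30 + s)) + O) = 2 - (-16*O + s*(30 + s)) = 2 + (16*O - s*(30 + s)) = 2 + 16*O - s*(30 + s))
(-80 - 86)*L(-10, -10) + (T(60, -65) - 5879/(-5908)) = (-80 - 86)*(2 - 1*(-10)) + ((2 - 1*(-65)² - 30*(-65) + 16*60) - 5879/(-5908)) = -166*(2 + 10) + ((2 - 1*4225 + 1950 + 960) - 5879*(-1)/5908) = -166*12 + ((2 - 4225 + 1950 + 960) - 1*(-5879/5908)) = -1992 + (-1313 + 5879/5908) = -1992 - 7751325/5908 = -19520061/5908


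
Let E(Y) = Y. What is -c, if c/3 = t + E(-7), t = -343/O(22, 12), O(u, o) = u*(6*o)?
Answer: 11431/528 ≈ 21.650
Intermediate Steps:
O(u, o) = 6*o*u
t = -343/1584 (t = -343/(6*12*22) = -343/1584 ≈ -0.21654)
c = -11431/528 (c = 3*(-343/1584 - 7) = 3*(-11431/1584) = -11431/528 ≈ -21.650)
-c = -1*(-11431/528) = 11431/528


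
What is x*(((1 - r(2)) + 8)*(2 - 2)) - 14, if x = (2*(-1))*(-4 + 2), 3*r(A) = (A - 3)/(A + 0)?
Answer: -14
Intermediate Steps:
r(A) = (-3 + A)/(3*A) (r(A) = ((A - 3)/(A + 0))/3 = ((-3 + A)/A)/3 = (-3 + A)/(3*A))
x = 4 (x = -2*(-2) = 4)
x*(((1 - r(2)) + 8)*(2 - 2)) - 14 = 4*(((1 - (-3 + 2)/(3*2)) + 8)*(2 - 2)) - 14 = 4*(((1 - (-1)/(3*2)) + 8)*0) - 14 = 4*(((1 - 1*(-⅙)) + 8)*0) - 14 = 4*(((1 + ⅙) + 8)*0) - 14 = 4*((7/6 + 8)*0) - 14 = 4*((55/6)*0) - 14 = 4*0 - 14 = 0 - 14 = -14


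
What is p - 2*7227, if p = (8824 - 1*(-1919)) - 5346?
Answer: -9057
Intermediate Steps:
p = 5397 (p = (8824 + 1919) - 5346 = 10743 - 5346 = 5397)
p - 2*7227 = 5397 - 2*7227 = 5397 - 1*14454 = 5397 - 14454 = -9057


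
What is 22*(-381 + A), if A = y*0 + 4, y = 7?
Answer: -8294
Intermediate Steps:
A = 4 (A = 7*0 + 4 = 0 + 4 = 4)
22*(-381 + A) = 22*(-381 + 4) = 22*(-377) = -8294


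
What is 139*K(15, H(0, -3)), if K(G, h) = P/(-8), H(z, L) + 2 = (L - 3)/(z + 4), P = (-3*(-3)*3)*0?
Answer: 0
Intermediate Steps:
P = 0 (P = (9*3)*0 = 27*0 = 0)
H(z, L) = -2 + (-3 + L)/(4 + z) (H(z, L) = -2 + (L - 3)/(z + 4) = -2 + (-3 + L)/(4 + z))
K(G, h) = 0 (K(G, h) = 0/(-8) = 0*(-1/8) = 0)
139*K(15, H(0, -3)) = 139*0 = 0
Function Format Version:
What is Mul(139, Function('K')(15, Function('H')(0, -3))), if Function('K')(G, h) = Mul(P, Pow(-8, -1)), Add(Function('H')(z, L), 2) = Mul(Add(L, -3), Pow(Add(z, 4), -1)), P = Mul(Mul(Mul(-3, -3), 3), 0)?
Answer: 0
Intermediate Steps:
P = 0 (P = Mul(Mul(9, 3), 0) = Mul(27, 0) = 0)
Function('H')(z, L) = Add(-2, Mul(Pow(Add(4, z), -1), Add(-3, L))) (Function('H')(z, L) = Add(-2, Mul(Add(L, -3), Pow(Add(z, 4), -1))) = Add(-2, Mul(Add(-3, L), Pow(Add(4, z), -1))) = Add(-2, Mul(Pow(Add(4, z), -1), Add(-3, L))))
Function('K')(G, h) = 0 (Function('K')(G, h) = Mul(0, Pow(-8, -1)) = Mul(0, Rational(-1, 8)) = 0)
Mul(139, Function('K')(15, Function('H')(0, -3))) = Mul(139, 0) = 0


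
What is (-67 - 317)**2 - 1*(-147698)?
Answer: 295154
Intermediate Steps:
(-67 - 317)**2 - 1*(-147698) = (-384)**2 + 147698 = 147456 + 147698 = 295154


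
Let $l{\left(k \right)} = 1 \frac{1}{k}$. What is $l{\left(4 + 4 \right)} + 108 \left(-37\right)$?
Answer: $- \frac{31967}{8} \approx -3995.9$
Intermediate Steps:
$l{\left(k \right)} = \frac{1}{k}$
$l{\left(4 + 4 \right)} + 108 \left(-37\right) = \frac{1}{4 + 4} + 108 \left(-37\right) = \frac{1}{8} - 3996 = - \frac{31967}{8}$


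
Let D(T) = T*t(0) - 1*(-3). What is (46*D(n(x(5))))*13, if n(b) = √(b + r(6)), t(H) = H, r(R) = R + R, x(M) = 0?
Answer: 1794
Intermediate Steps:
r(R) = 2*R
n(b) = √(12 + b) (n(b) = √(b + 2*6) = √(b + 12) = √(12 + b))
D(T) = 3 (D(T) = T*0 - 1*(-3) = 0 + 3 = 3)
(46*D(n(x(5))))*13 = (46*3)*13 = 138*13 = 1794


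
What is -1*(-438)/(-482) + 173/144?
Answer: 10157/34704 ≈ 0.29268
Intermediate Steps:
-1*(-438)/(-482) + 173/144 = 438*(-1/482) + 173*(1/144) = -219/241 + 173/144 = 10157/34704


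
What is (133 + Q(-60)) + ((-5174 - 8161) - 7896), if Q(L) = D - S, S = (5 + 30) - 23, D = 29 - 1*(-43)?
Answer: -21038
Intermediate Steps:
D = 72 (D = 29 + 43 = 72)
S = 12 (S = 35 - 23 = 12)
Q(L) = 60 (Q(L) = 72 - 1*12 = 72 - 12 = 60)
(133 + Q(-60)) + ((-5174 - 8161) - 7896) = (133 + 60) + ((-5174 - 8161) - 7896) = 193 + (-13335 - 7896) = 193 - 21231 = -21038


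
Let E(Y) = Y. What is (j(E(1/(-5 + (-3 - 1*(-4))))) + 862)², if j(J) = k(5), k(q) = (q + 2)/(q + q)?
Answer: 74425129/100 ≈ 7.4425e+5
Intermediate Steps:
k(q) = (2 + q)/(2*q) (k(q) = (2 + q)/((2*q)) = (2 + q)*(1/(2*q)) = (2 + q)/(2*q))
j(J) = 7/10 (j(J) = (½)*(2 + 5)/5 = (½)*(⅕)*7 = 7/10)
(j(E(1/(-5 + (-3 - 1*(-4))))) + 862)² = (7/10 + 862)² = (8627/10)² = 74425129/100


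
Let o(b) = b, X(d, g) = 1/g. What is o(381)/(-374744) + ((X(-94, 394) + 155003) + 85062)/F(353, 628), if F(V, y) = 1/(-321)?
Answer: -5688985128552789/73824568 ≈ -7.7061e+7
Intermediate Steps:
F(V, y) = -1/321
o(381)/(-374744) + ((X(-94, 394) + 155003) + 85062)/F(353, 628) = 381/(-374744) + ((1/394 + 155003) + 85062)/(-1/321) = 381*(-1/374744) + ((1/394 + 155003) + 85062)*(-321) = -381/374744 + (61071183/394 + 85062)*(-321) = -381/374744 + (94585611/394)*(-321) = -381/374744 - 30361981131/394 = -5688985128552789/73824568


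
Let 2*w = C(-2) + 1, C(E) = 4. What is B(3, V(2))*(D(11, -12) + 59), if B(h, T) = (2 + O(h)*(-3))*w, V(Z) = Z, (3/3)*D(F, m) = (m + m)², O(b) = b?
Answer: -22225/2 ≈ -11113.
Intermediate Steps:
D(F, m) = 4*m² (D(F, m) = (m + m)² = (2*m)² = 4*m²)
w = 5/2 (w = (4 + 1)/2 = (½)*5 = 5/2 ≈ 2.5000)
B(h, T) = 5 - 15*h/2 (B(h, T) = (2 + h*(-3))*(5/2) = (2 - 3*h)*(5/2) = 5 - 15*h/2)
B(3, V(2))*(D(11, -12) + 59) = (5 - 15/2*3)*(4*(-12)² + 59) = (5 - 45/2)*(4*144 + 59) = -35*(576 + 59)/2 = -35/2*635 = -22225/2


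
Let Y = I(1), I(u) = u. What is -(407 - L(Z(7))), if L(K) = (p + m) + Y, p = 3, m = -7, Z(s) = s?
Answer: -410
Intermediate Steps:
Y = 1
L(K) = -3 (L(K) = (3 - 7) + 1 = -4 + 1 = -3)
-(407 - L(Z(7))) = -(407 - 1*(-3)) = -(407 + 3) = -1*410 = -410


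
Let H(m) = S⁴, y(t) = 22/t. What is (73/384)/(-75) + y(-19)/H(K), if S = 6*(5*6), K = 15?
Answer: -12639043/4986360000 ≈ -0.0025347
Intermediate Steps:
S = 180 (S = 6*30 = 180)
H(m) = 1049760000 (H(m) = 180⁴ = 1049760000)
(73/384)/(-75) + y(-19)/H(K) = (73/384)/(-75) + (22/(-19))/1049760000 = (73*(1/384))*(-1/75) + (22*(-1/19))*(1/1049760000) = (73/384)*(-1/75) - 22/19*1/1049760000 = -73/28800 - 11/9972720000 = -12639043/4986360000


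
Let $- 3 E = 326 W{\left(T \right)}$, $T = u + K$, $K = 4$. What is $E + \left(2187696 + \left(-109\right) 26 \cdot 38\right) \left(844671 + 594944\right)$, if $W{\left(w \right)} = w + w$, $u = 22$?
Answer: $\frac{8983214858428}{3} \approx 2.9944 \cdot 10^{12}$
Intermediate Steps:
$T = 26$ ($T = 22 + 4 = 26$)
$W{\left(w \right)} = 2 w$
$E = - \frac{16952}{3}$ ($E = - \frac{326 \cdot 2 \cdot 26}{3} = - \frac{326 \cdot 52}{3} = \left(- \frac{1}{3}\right) 16952 = - \frac{16952}{3} \approx -5650.7$)
$E + \left(2187696 + \left(-109\right) 26 \cdot 38\right) \left(844671 + 594944\right) = - \frac{16952}{3} + \left(2187696 + \left(-109\right) 26 \cdot 38\right) \left(844671 + 594944\right) = - \frac{16952}{3} + \left(2187696 - 107692\right) 1439615 = - \frac{16952}{3} + 2080004 \cdot 1439615 = - \frac{16952}{3} + 2994404958460 = \frac{8983214858428}{3}$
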